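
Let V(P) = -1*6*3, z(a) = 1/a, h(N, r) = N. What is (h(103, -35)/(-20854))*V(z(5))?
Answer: 927/10427 ≈ 0.088904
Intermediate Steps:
V(P) = -18 (V(P) = -6*3 = -18)
(h(103, -35)/(-20854))*V(z(5)) = (103/(-20854))*(-18) = (103*(-1/20854))*(-18) = -103/20854*(-18) = 927/10427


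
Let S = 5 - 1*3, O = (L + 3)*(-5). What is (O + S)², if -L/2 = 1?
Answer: 9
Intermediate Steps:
L = -2 (L = -2*1 = -2)
O = -5 (O = (-2 + 3)*(-5) = 1*(-5) = -5)
S = 2 (S = 5 - 3 = 2)
(O + S)² = (-5 + 2)² = (-3)² = 9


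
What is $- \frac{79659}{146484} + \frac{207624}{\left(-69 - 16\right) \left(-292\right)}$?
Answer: $\frac{789901601}{100992580} \approx 7.8214$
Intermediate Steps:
$- \frac{79659}{146484} + \frac{207624}{\left(-69 - 16\right) \left(-292\right)} = \left(-79659\right) \frac{1}{146484} + \frac{207624}{\left(-85\right) \left(-292\right)} = - \frac{8851}{16276} + \frac{207624}{24820} = - \frac{8851}{16276} + 207624 \cdot \frac{1}{24820} = - \frac{8851}{16276} + \frac{51906}{6205} = \frac{789901601}{100992580}$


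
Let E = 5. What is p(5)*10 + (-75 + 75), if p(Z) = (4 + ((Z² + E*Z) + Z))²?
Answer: 34810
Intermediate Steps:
p(Z) = (4 + Z² + 6*Z)² (p(Z) = (4 + ((Z² + 5*Z) + Z))² = (4 + (Z² + 6*Z))² = (4 + Z² + 6*Z)²)
p(5)*10 + (-75 + 75) = (4 + 5² + 6*5)²*10 + (-75 + 75) = (4 + 25 + 30)²*10 + 0 = 59²*10 + 0 = 3481*10 + 0 = 34810 + 0 = 34810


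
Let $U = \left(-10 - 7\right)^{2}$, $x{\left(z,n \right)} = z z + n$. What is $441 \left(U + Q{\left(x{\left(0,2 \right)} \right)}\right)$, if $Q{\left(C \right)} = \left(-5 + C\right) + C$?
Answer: $127008$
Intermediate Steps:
$x{\left(z,n \right)} = n + z^{2}$ ($x{\left(z,n \right)} = z^{2} + n = n + z^{2}$)
$U = 289$ ($U = \left(-17\right)^{2} = 289$)
$Q{\left(C \right)} = -5 + 2 C$
$441 \left(U + Q{\left(x{\left(0,2 \right)} \right)}\right) = 441 \left(289 - \left(5 - 2 \left(2 + 0^{2}\right)\right)\right) = 441 \left(289 - \left(5 - 2 \left(2 + 0\right)\right)\right) = 441 \left(289 + \left(-5 + 2 \cdot 2\right)\right) = 441 \left(289 + \left(-5 + 4\right)\right) = 441 \left(289 - 1\right) = 441 \cdot 288 = 127008$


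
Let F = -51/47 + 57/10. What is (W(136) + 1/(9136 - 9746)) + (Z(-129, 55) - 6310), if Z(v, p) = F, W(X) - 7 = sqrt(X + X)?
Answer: -90287374/14335 + 4*sqrt(17) ≈ -6281.9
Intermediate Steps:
W(X) = 7 + sqrt(2)*sqrt(X) (W(X) = 7 + sqrt(X + X) = 7 + sqrt(2*X) = 7 + sqrt(2)*sqrt(X))
F = 2169/470 (F = -51*1/47 + 57*(1/10) = -51/47 + 57/10 = 2169/470 ≈ 4.6149)
Z(v, p) = 2169/470
(W(136) + 1/(9136 - 9746)) + (Z(-129, 55) - 6310) = ((7 + sqrt(2)*sqrt(136)) + 1/(9136 - 9746)) + (2169/470 - 6310) = ((7 + sqrt(2)*(2*sqrt(34))) + 1/(-610)) - 2963531/470 = ((7 + 4*sqrt(17)) - 1/610) - 2963531/470 = (4269/610 + 4*sqrt(17)) - 2963531/470 = -90287374/14335 + 4*sqrt(17)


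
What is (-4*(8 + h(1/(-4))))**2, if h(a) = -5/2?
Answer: 484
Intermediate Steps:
h(a) = -5/2 (h(a) = -5*1/2 = -5/2)
(-4*(8 + h(1/(-4))))**2 = (-4*(8 - 5/2))**2 = (-4*11/2)**2 = (-22)**2 = 484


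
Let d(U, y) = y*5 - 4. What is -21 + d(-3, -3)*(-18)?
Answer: 321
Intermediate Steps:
d(U, y) = -4 + 5*y (d(U, y) = 5*y - 4 = -4 + 5*y)
-21 + d(-3, -3)*(-18) = -21 + (-4 + 5*(-3))*(-18) = -21 + (-4 - 15)*(-18) = -21 - 19*(-18) = -21 + 342 = 321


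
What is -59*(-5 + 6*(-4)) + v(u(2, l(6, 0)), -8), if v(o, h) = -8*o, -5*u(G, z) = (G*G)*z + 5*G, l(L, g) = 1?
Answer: 8667/5 ≈ 1733.4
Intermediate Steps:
u(G, z) = -G - z*G²/5 (u(G, z) = -((G*G)*z + 5*G)/5 = -(G²*z + 5*G)/5 = -(z*G² + 5*G)/5 = -(5*G + z*G²)/5 = -G - z*G²/5)
-59*(-5 + 6*(-4)) + v(u(2, l(6, 0)), -8) = -59*(-5 + 6*(-4)) - (-8)*2*(5 + 2*1)/5 = -59*(-5 - 24) - (-8)*2*(5 + 2)/5 = -59*(-29) - (-8)*2*7/5 = 1711 - 8*(-14/5) = 1711 + 112/5 = 8667/5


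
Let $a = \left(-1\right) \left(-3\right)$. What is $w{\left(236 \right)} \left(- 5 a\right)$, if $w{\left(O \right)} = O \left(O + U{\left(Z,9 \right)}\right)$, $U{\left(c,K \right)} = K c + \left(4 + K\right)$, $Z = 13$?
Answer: $-1295640$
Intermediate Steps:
$a = 3$
$U{\left(c,K \right)} = 4 + K + K c$
$w{\left(O \right)} = O \left(130 + O\right)$ ($w{\left(O \right)} = O \left(O + \left(4 + 9 + 9 \cdot 13\right)\right) = O \left(O + \left(4 + 9 + 117\right)\right) = O \left(O + 130\right) = O \left(130 + O\right)$)
$w{\left(236 \right)} \left(- 5 a\right) = 236 \left(130 + 236\right) \left(\left(-5\right) 3\right) = 236 \cdot 366 \left(-15\right) = 86376 \left(-15\right) = -1295640$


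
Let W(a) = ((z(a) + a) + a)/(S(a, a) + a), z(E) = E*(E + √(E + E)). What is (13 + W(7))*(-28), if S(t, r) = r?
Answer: -490 - 14*√14 ≈ -542.38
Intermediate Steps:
z(E) = E*(E + √2*√E) (z(E) = E*(E + √(2*E)) = E*(E + √2*√E))
W(a) = (a² + 2*a + √2*a^(3/2))/(2*a) (W(a) = (((a² + √2*a^(3/2)) + a) + a)/(a + a) = ((a + a² + √2*a^(3/2)) + a)/((2*a)) = (a² + 2*a + √2*a^(3/2))*(1/(2*a)) = (a² + 2*a + √2*a^(3/2))/(2*a))
(13 + W(7))*(-28) = (13 + (1 + (½)*7 + √2*√7/2))*(-28) = (13 + (1 + 7/2 + √14/2))*(-28) = (13 + (9/2 + √14/2))*(-28) = (35/2 + √14/2)*(-28) = -490 - 14*√14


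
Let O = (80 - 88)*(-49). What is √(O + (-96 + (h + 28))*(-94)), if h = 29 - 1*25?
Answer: 6*√178 ≈ 80.050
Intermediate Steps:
h = 4 (h = 29 - 25 = 4)
O = 392 (O = -8*(-49) = 392)
√(O + (-96 + (h + 28))*(-94)) = √(392 + (-96 + (4 + 28))*(-94)) = √(392 + (-96 + 32)*(-94)) = √(392 - 64*(-94)) = √(392 + 6016) = √6408 = 6*√178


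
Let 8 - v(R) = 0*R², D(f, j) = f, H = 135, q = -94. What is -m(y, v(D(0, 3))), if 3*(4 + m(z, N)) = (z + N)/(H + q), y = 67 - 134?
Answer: 551/123 ≈ 4.4797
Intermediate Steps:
v(R) = 8 (v(R) = 8 - 0*R² = 8 - 1*0 = 8 + 0 = 8)
y = -67
m(z, N) = -4 + N/123 + z/123 (m(z, N) = -4 + ((z + N)/(135 - 94))/3 = -4 + ((N + z)/41)/3 = -4 + ((N + z)*(1/41))/3 = -4 + (N/41 + z/41)/3 = -4 + (N/123 + z/123) = -4 + N/123 + z/123)
-m(y, v(D(0, 3))) = -(-4 + (1/123)*8 + (1/123)*(-67)) = -(-4 + 8/123 - 67/123) = -1*(-551/123) = 551/123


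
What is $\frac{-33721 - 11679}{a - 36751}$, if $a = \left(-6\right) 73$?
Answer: $\frac{45400}{37189} \approx 1.2208$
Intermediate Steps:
$a = -438$
$\frac{-33721 - 11679}{a - 36751} = \frac{-33721 - 11679}{-438 - 36751} = - \frac{45400}{-37189} = \left(-45400\right) \left(- \frac{1}{37189}\right) = \frac{45400}{37189}$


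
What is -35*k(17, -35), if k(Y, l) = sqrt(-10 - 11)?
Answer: -35*I*sqrt(21) ≈ -160.39*I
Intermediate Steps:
k(Y, l) = I*sqrt(21) (k(Y, l) = sqrt(-21) = I*sqrt(21))
-35*k(17, -35) = -35*I*sqrt(21)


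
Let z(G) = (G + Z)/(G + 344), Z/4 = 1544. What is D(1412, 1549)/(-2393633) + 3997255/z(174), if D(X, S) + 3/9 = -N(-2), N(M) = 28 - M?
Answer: 1486861213648076/4559870865 ≈ 3.2608e+5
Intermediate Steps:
D(X, S) = -91/3 (D(X, S) = -1/3 - (28 - 1*(-2)) = -1/3 - (28 + 2) = -1/3 - 1*30 = -1/3 - 30 = -91/3)
Z = 6176 (Z = 4*1544 = 6176)
z(G) = (6176 + G)/(344 + G) (z(G) = (G + 6176)/(G + 344) = (6176 + G)/(344 + G))
D(1412, 1549)/(-2393633) + 3997255/z(174) = -91/3/(-2393633) + 3997255/(((6176 + 174)/(344 + 174))) = -91/3*(-1/2393633) + 3997255/((6350/518)) = 91/7180899 + 3997255/(((1/518)*6350)) = 91/7180899 + 3997255/(3175/259) = 91/7180899 + 3997255*(259/3175) = 91/7180899 + 207057809/635 = 1486861213648076/4559870865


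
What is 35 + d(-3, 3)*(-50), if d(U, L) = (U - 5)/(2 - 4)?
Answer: -165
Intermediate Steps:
d(U, L) = 5/2 - U/2 (d(U, L) = (-5 + U)/(-2) = (-5 + U)*(-½) = 5/2 - U/2)
35 + d(-3, 3)*(-50) = 35 + (5/2 - ½*(-3))*(-50) = 35 + (5/2 + 3/2)*(-50) = 35 + 4*(-50) = 35 - 200 = -165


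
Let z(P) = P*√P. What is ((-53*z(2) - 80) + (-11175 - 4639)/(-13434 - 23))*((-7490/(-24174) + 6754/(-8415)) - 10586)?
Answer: 75406628811054/90363755 + 7535359694*√2/6715 ≈ 2.4215e+6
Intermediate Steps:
z(P) = P^(3/2)
((-53*z(2) - 80) + (-11175 - 4639)/(-13434 - 23))*((-7490/(-24174) + 6754/(-8415)) - 10586) = ((-106*√2 - 80) + (-11175 - 4639)/(-13434 - 23))*((-7490/(-24174) + 6754/(-8415)) - 10586) = ((-106*√2 - 80) - 15814/(-13457))*((-7490*(-1/24174) + 6754*(-1/8415)) - 10586) = ((-106*√2 - 80) - 15814*(-1/13457))*((3745/12087 - 614/765) - 10586) = ((-80 - 106*√2) + 15814/13457)*(-3309/6715 - 10586) = (-1060746/13457 - 106*√2)*(-71088299/6715) = 75406628811054/90363755 + 7535359694*√2/6715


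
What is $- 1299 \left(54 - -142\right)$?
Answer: $-254604$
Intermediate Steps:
$- 1299 \left(54 - -142\right) = - 1299 \left(54 + 142\right) = \left(-1299\right) 196 = -254604$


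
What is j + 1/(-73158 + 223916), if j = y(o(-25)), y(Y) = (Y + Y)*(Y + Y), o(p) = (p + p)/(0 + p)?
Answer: 2412129/150758 ≈ 16.000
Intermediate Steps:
o(p) = 2 (o(p) = (2*p)/p = 2)
y(Y) = 4*Y² (y(Y) = (2*Y)*(2*Y) = 4*Y²)
j = 16 (j = 4*2² = 4*4 = 16)
j + 1/(-73158 + 223916) = 16 + 1/(-73158 + 223916) = 16 + 1/150758 = 2412129/150758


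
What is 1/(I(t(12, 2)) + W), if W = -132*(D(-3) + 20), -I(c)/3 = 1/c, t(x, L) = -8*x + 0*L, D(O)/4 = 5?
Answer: -32/168959 ≈ -0.00018940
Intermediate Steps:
D(O) = 20 (D(O) = 4*5 = 20)
t(x, L) = -8*x (t(x, L) = -8*x + 0 = -8*x)
I(c) = -3/c
W = -5280 (W = -132*(20 + 20) = -132*40 = -5280)
1/(I(t(12, 2)) + W) = 1/(-3/((-8*12)) - 5280) = 1/(-3/(-96) - 5280) = 1/(-3*(-1/96) - 5280) = 1/(1/32 - 5280) = 1/(-168959/32) = -32/168959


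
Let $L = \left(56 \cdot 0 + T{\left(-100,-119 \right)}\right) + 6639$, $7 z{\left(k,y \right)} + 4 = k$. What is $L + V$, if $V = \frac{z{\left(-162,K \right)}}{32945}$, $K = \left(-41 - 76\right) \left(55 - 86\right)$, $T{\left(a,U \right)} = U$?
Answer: $\frac{1503609634}{230615} \approx 6520.0$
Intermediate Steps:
$K = 3627$ ($K = \left(-117\right) \left(-31\right) = 3627$)
$z{\left(k,y \right)} = - \frac{4}{7} + \frac{k}{7}$
$V = - \frac{166}{230615}$ ($V = \frac{- \frac{4}{7} + \frac{1}{7} \left(-162\right)}{32945} = \left(- \frac{4}{7} - \frac{162}{7}\right) \frac{1}{32945} = \left(- \frac{166}{7}\right) \frac{1}{32945} = - \frac{166}{230615} \approx -0.00071981$)
$L = 6520$ ($L = \left(56 \cdot 0 - 119\right) + 6639 = \left(0 - 119\right) + 6639 = -119 + 6639 = 6520$)
$L + V = 6520 - \frac{166}{230615} = \frac{1503609634}{230615}$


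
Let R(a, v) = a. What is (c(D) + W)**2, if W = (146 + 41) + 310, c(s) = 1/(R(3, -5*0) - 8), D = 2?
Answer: 6170256/25 ≈ 2.4681e+5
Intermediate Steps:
c(s) = -1/5 (c(s) = 1/(3 - 8) = 1/(-5) = -1/5)
W = 497 (W = 187 + 310 = 497)
(c(D) + W)**2 = (-1/5 + 497)**2 = (2484/5)**2 = 6170256/25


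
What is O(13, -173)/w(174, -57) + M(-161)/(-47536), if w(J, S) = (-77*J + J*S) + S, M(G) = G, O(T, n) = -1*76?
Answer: 7375789/1111058928 ≈ 0.0066385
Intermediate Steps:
O(T, n) = -76
w(J, S) = S - 77*J + J*S
O(13, -173)/w(174, -57) + M(-161)/(-47536) = -76/(-57 - 77*174 + 174*(-57)) - 161/(-47536) = -76/(-57 - 13398 - 9918) - 161*(-1/47536) = -76/(-23373) + 161/47536 = -76*(-1/23373) + 161/47536 = 76/23373 + 161/47536 = 7375789/1111058928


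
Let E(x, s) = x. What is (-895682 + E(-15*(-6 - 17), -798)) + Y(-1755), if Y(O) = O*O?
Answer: 2184688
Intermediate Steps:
Y(O) = O**2
(-895682 + E(-15*(-6 - 17), -798)) + Y(-1755) = (-895682 - 15*(-6 - 17)) + (-1755)**2 = (-895682 - 15*(-23)) + 3080025 = (-895682 + 345) + 3080025 = -895337 + 3080025 = 2184688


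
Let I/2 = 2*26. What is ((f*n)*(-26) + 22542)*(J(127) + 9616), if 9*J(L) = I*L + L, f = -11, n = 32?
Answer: 1055188342/3 ≈ 3.5173e+8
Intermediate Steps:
I = 104 (I = 2*(2*26) = 2*52 = 104)
J(L) = 35*L/3 (J(L) = (104*L + L)/9 = (105*L)/9 = 35*L/3)
((f*n)*(-26) + 22542)*(J(127) + 9616) = (-11*32*(-26) + 22542)*((35/3)*127 + 9616) = (-352*(-26) + 22542)*(4445/3 + 9616) = (9152 + 22542)*(33293/3) = 31694*(33293/3) = 1055188342/3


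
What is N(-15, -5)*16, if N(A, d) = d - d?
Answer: 0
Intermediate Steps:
N(A, d) = 0
N(-15, -5)*16 = 0*16 = 0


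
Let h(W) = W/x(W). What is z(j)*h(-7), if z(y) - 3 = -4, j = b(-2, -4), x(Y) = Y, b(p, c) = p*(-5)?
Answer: -1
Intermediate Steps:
b(p, c) = -5*p
j = 10 (j = -5*(-2) = 10)
z(y) = -1 (z(y) = 3 - 4 = -1)
h(W) = 1 (h(W) = W/W = 1)
z(j)*h(-7) = -1*1 = -1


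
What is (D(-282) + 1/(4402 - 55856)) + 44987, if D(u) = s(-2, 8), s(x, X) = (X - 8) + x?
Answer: 2314658189/51454 ≈ 44985.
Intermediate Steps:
s(x, X) = -8 + X + x (s(x, X) = (-8 + X) + x = -8 + X + x)
D(u) = -2 (D(u) = -8 + 8 - 2 = -2)
(D(-282) + 1/(4402 - 55856)) + 44987 = (-2 + 1/(4402 - 55856)) + 44987 = (-2 + 1/(-51454)) + 44987 = (-2 - 1/51454) + 44987 = -102909/51454 + 44987 = 2314658189/51454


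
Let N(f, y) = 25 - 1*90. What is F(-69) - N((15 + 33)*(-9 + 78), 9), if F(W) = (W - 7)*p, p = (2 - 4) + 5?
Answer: -163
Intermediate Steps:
p = 3 (p = -2 + 5 = 3)
N(f, y) = -65 (N(f, y) = 25 - 90 = -65)
F(W) = -21 + 3*W (F(W) = (W - 7)*3 = (-7 + W)*3 = -21 + 3*W)
F(-69) - N((15 + 33)*(-9 + 78), 9) = (-21 + 3*(-69)) - 1*(-65) = (-21 - 207) + 65 = -228 + 65 = -163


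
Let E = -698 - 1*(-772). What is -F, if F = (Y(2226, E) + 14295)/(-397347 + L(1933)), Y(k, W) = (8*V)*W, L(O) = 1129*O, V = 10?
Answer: -4043/357002 ≈ -0.011325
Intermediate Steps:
E = 74 (E = -698 + 772 = 74)
Y(k, W) = 80*W (Y(k, W) = (8*10)*W = 80*W)
F = 4043/357002 (F = (80*74 + 14295)/(-397347 + 1129*1933) = (5920 + 14295)/(-397347 + 2182357) = 20215/1785010 = 20215*(1/1785010) = 4043/357002 ≈ 0.011325)
-F = -1*4043/357002 = -4043/357002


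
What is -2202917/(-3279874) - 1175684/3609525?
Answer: 4095388600609/11838787199850 ≈ 0.34593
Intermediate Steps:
-2202917/(-3279874) - 1175684/3609525 = -2202917*(-1/3279874) - 1175684*1/3609525 = 2202917/3279874 - 1175684/3609525 = 4095388600609/11838787199850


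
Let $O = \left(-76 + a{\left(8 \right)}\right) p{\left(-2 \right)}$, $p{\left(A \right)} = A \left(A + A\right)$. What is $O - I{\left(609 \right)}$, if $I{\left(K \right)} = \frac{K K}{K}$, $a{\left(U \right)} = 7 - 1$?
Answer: $-1169$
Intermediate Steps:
$a{\left(U \right)} = 6$
$p{\left(A \right)} = 2 A^{2}$ ($p{\left(A \right)} = A 2 A = 2 A^{2}$)
$O = -560$ ($O = \left(-76 + 6\right) 2 \left(-2\right)^{2} = - 70 \cdot 2 \cdot 4 = \left(-70\right) 8 = -560$)
$I{\left(K \right)} = K$ ($I{\left(K \right)} = \frac{K^{2}}{K} = K$)
$O - I{\left(609 \right)} = -560 - 609 = -1169$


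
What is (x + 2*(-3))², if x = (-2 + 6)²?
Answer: 100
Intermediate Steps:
x = 16 (x = 4² = 16)
(x + 2*(-3))² = (16 + 2*(-3))² = (16 - 6)² = 10² = 100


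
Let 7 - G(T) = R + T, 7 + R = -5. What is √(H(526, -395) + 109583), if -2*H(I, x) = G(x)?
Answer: 8*√1709 ≈ 330.72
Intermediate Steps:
R = -12 (R = -7 - 5 = -12)
G(T) = 19 - T (G(T) = 7 - (-12 + T) = 7 + (12 - T) = 19 - T)
H(I, x) = -19/2 + x/2 (H(I, x) = -(19 - x)/2 = -19/2 + x/2)
√(H(526, -395) + 109583) = √((-19/2 + (½)*(-395)) + 109583) = √((-19/2 - 395/2) + 109583) = √(-207 + 109583) = √109376 = 8*√1709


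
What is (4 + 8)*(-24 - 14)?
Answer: -456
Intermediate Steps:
(4 + 8)*(-24 - 14) = 12*(-38) = -456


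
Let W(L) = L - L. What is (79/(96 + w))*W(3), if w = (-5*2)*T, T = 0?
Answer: 0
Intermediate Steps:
W(L) = 0
w = 0 (w = -5*2*0 = -10*0 = 0)
(79/(96 + w))*W(3) = (79/(96 + 0))*0 = (79/96)*0 = 0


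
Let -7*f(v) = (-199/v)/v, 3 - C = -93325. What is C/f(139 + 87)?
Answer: 33367746496/199 ≈ 1.6768e+8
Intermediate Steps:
C = 93328 (C = 3 - 1*(-93325) = 3 + 93325 = 93328)
f(v) = 199/(7*v**2) (f(v) = -(-199/v)/(7*v) = -(-199)/(7*v**2) = 199/(7*v**2))
C/f(139 + 87) = 93328/((199/(7*(139 + 87)**2))) = 93328/(((199/7)/226**2)) = 93328/(((199/7)*(1/51076))) = 93328/(199/357532) = 93328*(357532/199) = 33367746496/199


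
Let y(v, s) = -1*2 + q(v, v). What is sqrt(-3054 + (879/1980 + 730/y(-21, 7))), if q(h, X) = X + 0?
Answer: I*sqrt(177737993895)/7590 ≈ 55.545*I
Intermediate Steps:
q(h, X) = X
y(v, s) = -2 + v (y(v, s) = -1*2 + v = -2 + v)
sqrt(-3054 + (879/1980 + 730/y(-21, 7))) = sqrt(-3054 + (879/1980 + 730/(-2 - 21))) = sqrt(-3054 + (879*(1/1980) + 730/(-23))) = sqrt(-3054 + (293/660 + 730*(-1/23))) = sqrt(-3054 + (293/660 - 730/23)) = sqrt(-3054 - 475061/15180) = sqrt(-46834781/15180) = I*sqrt(177737993895)/7590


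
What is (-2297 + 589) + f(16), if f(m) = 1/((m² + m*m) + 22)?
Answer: -912071/534 ≈ -1708.0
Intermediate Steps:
f(m) = 1/(22 + 2*m²) (f(m) = 1/((m² + m²) + 22) = 1/(2*m² + 22) = 1/(22 + 2*m²))
(-2297 + 589) + f(16) = (-2297 + 589) + 1/(2*(11 + 16²)) = -1708 + 1/(2*(11 + 256)) = -1708 + (½)/267 = -1708 + (½)*(1/267) = -1708 + 1/534 = -912071/534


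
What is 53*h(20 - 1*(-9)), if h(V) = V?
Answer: 1537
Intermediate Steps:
53*h(20 - 1*(-9)) = 53*(20 - 1*(-9)) = 53*(20 + 9) = 53*29 = 1537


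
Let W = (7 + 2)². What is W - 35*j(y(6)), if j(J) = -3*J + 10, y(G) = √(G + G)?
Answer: -269 + 210*√3 ≈ 94.731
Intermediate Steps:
y(G) = √2*√G (y(G) = √(2*G) = √2*√G)
j(J) = 10 - 3*J
W = 81 (W = 9² = 81)
W - 35*j(y(6)) = 81 - 35*(10 - 3*√2*√6) = 81 - 35*(10 - 6*√3) = 81 + (-350 + 210*√3) = -269 + 210*√3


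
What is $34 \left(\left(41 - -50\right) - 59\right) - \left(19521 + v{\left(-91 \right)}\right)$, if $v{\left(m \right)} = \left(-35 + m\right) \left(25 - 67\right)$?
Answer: $-23725$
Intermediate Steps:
$v{\left(m \right)} = 1470 - 42 m$ ($v{\left(m \right)} = \left(-35 + m\right) \left(-42\right) = 1470 - 42 m$)
$34 \left(\left(41 - -50\right) - 59\right) - \left(19521 + v{\left(-91 \right)}\right) = 34 \left(\left(41 - -50\right) - 59\right) - \left(20991 + 3822\right) = 34 \left(\left(41 + 50\right) - 59\right) - 24813 = 34 \left(91 - 59\right) - 24813 = 34 \cdot 32 - 24813 = 1088 - 24813 = -23725$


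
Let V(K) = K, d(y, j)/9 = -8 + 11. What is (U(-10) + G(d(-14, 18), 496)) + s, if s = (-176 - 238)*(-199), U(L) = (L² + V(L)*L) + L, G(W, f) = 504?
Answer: 83080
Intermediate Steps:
d(y, j) = 27 (d(y, j) = 9*(-8 + 11) = 9*3 = 27)
U(L) = L + 2*L² (U(L) = (L² + L*L) + L = (L² + L²) + L = 2*L² + L = L + 2*L²)
s = 82386 (s = -414*(-199) = 82386)
(U(-10) + G(d(-14, 18), 496)) + s = (-10*(1 + 2*(-10)) + 504) + 82386 = (-10*(1 - 20) + 504) + 82386 = (-10*(-19) + 504) + 82386 = (190 + 504) + 82386 = 694 + 82386 = 83080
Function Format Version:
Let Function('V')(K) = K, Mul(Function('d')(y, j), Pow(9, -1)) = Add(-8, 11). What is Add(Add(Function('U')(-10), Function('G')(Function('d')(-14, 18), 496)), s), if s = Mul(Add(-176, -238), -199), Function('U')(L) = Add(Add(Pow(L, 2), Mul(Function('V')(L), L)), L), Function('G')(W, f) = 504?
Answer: 83080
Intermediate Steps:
Function('d')(y, j) = 27 (Function('d')(y, j) = Mul(9, Add(-8, 11)) = Mul(9, 3) = 27)
Function('U')(L) = Add(L, Mul(2, Pow(L, 2))) (Function('U')(L) = Add(Add(Pow(L, 2), Mul(L, L)), L) = Add(Add(Pow(L, 2), Pow(L, 2)), L) = Add(Mul(2, Pow(L, 2)), L) = Add(L, Mul(2, Pow(L, 2))))
s = 82386 (s = Mul(-414, -199) = 82386)
Add(Add(Function('U')(-10), Function('G')(Function('d')(-14, 18), 496)), s) = Add(Add(Mul(-10, Add(1, Mul(2, -10))), 504), 82386) = Add(Add(Mul(-10, Add(1, -20)), 504), 82386) = Add(Add(Mul(-10, -19), 504), 82386) = Add(Add(190, 504), 82386) = Add(694, 82386) = 83080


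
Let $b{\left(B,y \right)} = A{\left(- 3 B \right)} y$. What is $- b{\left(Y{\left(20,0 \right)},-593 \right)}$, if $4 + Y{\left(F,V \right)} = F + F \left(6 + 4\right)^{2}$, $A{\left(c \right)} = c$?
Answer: $-3586464$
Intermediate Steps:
$Y{\left(F,V \right)} = -4 + 101 F$ ($Y{\left(F,V \right)} = -4 + \left(F + F \left(6 + 4\right)^{2}\right) = -4 + \left(F + F 10^{2}\right) = -4 + \left(F + F 100\right) = -4 + \left(F + 100 F\right) = -4 + 101 F$)
$b{\left(B,y \right)} = - 3 B y$
$- b{\left(Y{\left(20,0 \right)},-593 \right)} = - \left(-3\right) \left(-4 + 101 \cdot 20\right) \left(-593\right) = - \left(-3\right) \left(-4 + 2020\right) \left(-593\right) = - \left(-3\right) 2016 \left(-593\right) = \left(-1\right) 3586464 = -3586464$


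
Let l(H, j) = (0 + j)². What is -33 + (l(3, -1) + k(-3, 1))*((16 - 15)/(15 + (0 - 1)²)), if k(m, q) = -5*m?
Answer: -32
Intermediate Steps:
l(H, j) = j²
-33 + (l(3, -1) + k(-3, 1))*((16 - 15)/(15 + (0 - 1)²)) = -33 + ((-1)² - 5*(-3))*((16 - 15)/(15 + (0 - 1)²)) = -33 + (1 + 15)*(1/(15 + (-1)²)) = -33 + 16*(1/(15 + 1)) = -33 + 16*(1/16) = -33 + 1 = -32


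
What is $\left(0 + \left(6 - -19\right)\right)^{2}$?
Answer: $625$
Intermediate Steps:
$\left(0 + \left(6 - -19\right)\right)^{2} = \left(0 + \left(6 + 19\right)\right)^{2} = \left(0 + 25\right)^{2} = 25^{2} = 625$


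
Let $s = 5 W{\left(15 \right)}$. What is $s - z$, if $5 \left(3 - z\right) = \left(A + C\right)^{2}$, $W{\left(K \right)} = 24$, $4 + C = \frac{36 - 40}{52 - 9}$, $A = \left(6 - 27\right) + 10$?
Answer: $\frac{1502866}{9245} \approx 162.56$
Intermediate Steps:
$A = -11$ ($A = -21 + 10 = -11$)
$C = - \frac{176}{43}$ ($C = -4 + \frac{36 - 40}{52 - 9} = -4 - \frac{4}{43} = - \frac{176}{43} \approx -4.093$)
$z = - \frac{393466}{9245}$ ($z = 3 - \frac{\left(-11 - \frac{176}{43}\right)^{2}}{5} = 3 - \frac{\left(- \frac{649}{43}\right)^{2}}{5} = 3 - \frac{421201}{9245} = - \frac{393466}{9245} \approx -42.56$)
$s = 120$ ($s = 5 \cdot 24 = 120$)
$s - z = 120 - - \frac{393466}{9245} = 120 + \frac{393466}{9245} = \frac{1502866}{9245}$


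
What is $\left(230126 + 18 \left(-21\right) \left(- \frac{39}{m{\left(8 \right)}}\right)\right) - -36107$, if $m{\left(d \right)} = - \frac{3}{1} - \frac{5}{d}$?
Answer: $\frac{7602821}{29} \approx 2.6217 \cdot 10^{5}$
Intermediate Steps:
$m{\left(d \right)} = -3 - \frac{5}{d}$ ($m{\left(d \right)} = \left(-3\right) 1 - \frac{5}{d} = -3 - \frac{5}{d}$)
$\left(230126 + 18 \left(-21\right) \left(- \frac{39}{m{\left(8 \right)}}\right)\right) - -36107 = \left(230126 + 18 \left(-21\right) \left(- \frac{39}{-3 - \frac{5}{8}}\right)\right) - -36107 = \left(230126 - 378 \left(- \frac{39}{-3 - \frac{5}{8}}\right)\right) + \left(-19507 + 55614\right) = \left(230126 - 378 \left(- \frac{39}{-3 - \frac{5}{8}}\right)\right) + 36107 = \left(230126 - 378 \left(- \frac{39}{- \frac{29}{8}}\right)\right) + 36107 = \left(230126 - 378 \left(\left(-39\right) \left(- \frac{8}{29}\right)\right)\right) + 36107 = \left(230126 - \frac{117936}{29}\right) + 36107 = \frac{6555718}{29} + 36107 = \frac{7602821}{29}$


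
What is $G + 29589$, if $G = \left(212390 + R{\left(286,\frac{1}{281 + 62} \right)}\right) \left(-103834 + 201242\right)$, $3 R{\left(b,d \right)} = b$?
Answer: $\frac{62093402815}{3} \approx 2.0698 \cdot 10^{10}$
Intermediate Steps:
$R{\left(b,d \right)} = \frac{b}{3}$
$G = \frac{62093314048}{3}$ ($G = \left(212390 + \frac{1}{3} \cdot 286\right) \left(-103834 + 201242\right) = \left(212390 + \frac{286}{3}\right) 97408 = \frac{637456}{3} \cdot 97408 = \frac{62093314048}{3} \approx 2.0698 \cdot 10^{10}$)
$G + 29589 = \frac{62093314048}{3} + 29589 = \frac{62093402815}{3}$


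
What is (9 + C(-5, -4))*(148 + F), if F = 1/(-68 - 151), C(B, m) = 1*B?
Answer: 129644/219 ≈ 591.98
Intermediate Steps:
C(B, m) = B
F = -1/219 (F = 1/(-219) = -1/219 ≈ -0.0045662)
(9 + C(-5, -4))*(148 + F) = (9 - 5)*(148 - 1/219) = 4*(32411/219) = 129644/219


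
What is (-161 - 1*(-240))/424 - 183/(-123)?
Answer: 29103/17384 ≈ 1.6741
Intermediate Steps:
(-161 - 1*(-240))/424 - 183/(-123) = (-161 + 240)*(1/424) - 183*(-1/123) = 79*(1/424) + 61/41 = 79/424 + 61/41 = 29103/17384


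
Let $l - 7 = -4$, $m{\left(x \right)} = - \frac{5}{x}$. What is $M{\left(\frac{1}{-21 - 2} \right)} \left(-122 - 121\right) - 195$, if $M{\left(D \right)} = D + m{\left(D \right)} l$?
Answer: $- \frac{1932447}{23} \approx -84019.0$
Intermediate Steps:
$l = 3$ ($l = 7 - 4 = 3$)
$M{\left(D \right)} = D - \frac{15}{D}$ ($M{\left(D \right)} = D + - \frac{5}{D} 3 = D - \frac{15}{D}$)
$M{\left(\frac{1}{-21 - 2} \right)} \left(-122 - 121\right) - 195 = \left(\frac{1}{-21 - 2} - \frac{15}{\frac{1}{-21 - 2}}\right) \left(-122 - 121\right) - 195 = \left(\frac{1}{-23} - \frac{15}{\frac{1}{-23}}\right) \left(-243\right) - 195 = \left(- \frac{1}{23} - \frac{15}{- \frac{1}{23}}\right) \left(-243\right) - 195 = \left(- \frac{1}{23} - -345\right) \left(-243\right) - 195 = \left(- \frac{1}{23} + 345\right) \left(-243\right) - 195 = \frac{7934}{23} \left(-243\right) - 195 = - \frac{1927962}{23} - 195 = - \frac{1932447}{23}$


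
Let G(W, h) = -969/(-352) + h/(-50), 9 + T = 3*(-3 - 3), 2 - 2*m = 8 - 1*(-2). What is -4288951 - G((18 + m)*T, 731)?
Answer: -37742664369/8800 ≈ -4.2889e+6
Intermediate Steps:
m = -4 (m = 1 - (8 - 1*(-2))/2 = 1 - (8 + 2)/2 = 1 - ½*10 = 1 - 5 = -4)
T = -27 (T = -9 + 3*(-3 - 3) = -9 + 3*(-6) = -9 - 18 = -27)
G(W, h) = 969/352 - h/50 (G(W, h) = -969*(-1/352) + h*(-1/50) = 969/352 - h/50)
-4288951 - G((18 + m)*T, 731) = -4288951 - (969/352 - 1/50*731) = -4288951 - (969/352 - 731/50) = -4288951 - 1*(-104431/8800) = -4288951 + 104431/8800 = -37742664369/8800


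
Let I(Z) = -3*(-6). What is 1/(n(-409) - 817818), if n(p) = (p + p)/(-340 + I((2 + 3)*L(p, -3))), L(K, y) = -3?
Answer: -161/131668289 ≈ -1.2228e-6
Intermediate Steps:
I(Z) = 18
n(p) = -p/161 (n(p) = (p + p)/(-340 + 18) = (2*p)/(-322) = (2*p)*(-1/322) = -p/161)
1/(n(-409) - 817818) = 1/(-1/161*(-409) - 817818) = 1/(409/161 - 817818) = 1/(-131668289/161) = -161/131668289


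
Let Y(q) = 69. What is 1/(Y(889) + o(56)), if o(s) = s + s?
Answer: 1/181 ≈ 0.0055249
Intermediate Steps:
o(s) = 2*s
1/(Y(889) + o(56)) = 1/(69 + 2*56) = 1/(69 + 112) = 1/181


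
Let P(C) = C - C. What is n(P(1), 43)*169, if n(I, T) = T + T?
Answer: 14534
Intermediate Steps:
P(C) = 0
n(I, T) = 2*T
n(P(1), 43)*169 = (2*43)*169 = 86*169 = 14534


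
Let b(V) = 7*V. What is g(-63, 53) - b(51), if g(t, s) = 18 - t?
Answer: -276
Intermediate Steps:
g(-63, 53) - b(51) = (18 - 1*(-63)) - 7*51 = (18 + 63) - 1*357 = 81 - 357 = -276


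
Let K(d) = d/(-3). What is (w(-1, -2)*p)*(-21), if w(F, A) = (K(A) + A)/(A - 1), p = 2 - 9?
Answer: 196/3 ≈ 65.333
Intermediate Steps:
K(d) = -d/3 (K(d) = d*(-⅓) = -d/3)
p = -7
w(F, A) = 2*A/(3*(-1 + A)) (w(F, A) = (-A/3 + A)/(A - 1) = (2*A/3)/(-1 + A) = 2*A/(3*(-1 + A)))
(w(-1, -2)*p)*(-21) = (((⅔)*(-2)/(-1 - 2))*(-7))*(-21) = (((⅔)*(-2)/(-3))*(-7))*(-21) = (((⅔)*(-2)*(-⅓))*(-7))*(-21) = ((4/9)*(-7))*(-21) = -28/9*(-21) = 196/3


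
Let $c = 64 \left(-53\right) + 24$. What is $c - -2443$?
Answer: $-925$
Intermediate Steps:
$c = -3368$ ($c = -3392 + 24 = -3368$)
$c - -2443 = -3368 - -2443 = -3368 + 2443 = -925$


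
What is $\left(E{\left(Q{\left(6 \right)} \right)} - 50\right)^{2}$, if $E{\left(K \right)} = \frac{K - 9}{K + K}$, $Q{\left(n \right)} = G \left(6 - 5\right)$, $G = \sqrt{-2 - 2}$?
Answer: $\frac{39123}{16} - \frac{891 i}{4} \approx 2445.2 - 222.75 i$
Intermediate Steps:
$G = 2 i$ ($G = \sqrt{-4} = 2 i \approx 2.0 i$)
$Q{\left(n \right)} = 2 i$ ($Q{\left(n \right)} = 2 i \left(6 - 5\right) = 2 i 1 = 2 i$)
$E{\left(K \right)} = \frac{-9 + K}{2 K}$
$\left(E{\left(Q{\left(6 \right)} \right)} - 50\right)^{2} = \left(\frac{-9 + 2 i}{2 \cdot 2 i} - 50\right)^{2} = \left(\frac{- \frac{i}{2} \left(-9 + 2 i\right)}{2} - 50\right)^{2} = \left(- \frac{i \left(-9 + 2 i\right)}{4} - 50\right)^{2} = \left(-50 - \frac{i \left(-9 + 2 i\right)}{4}\right)^{2}$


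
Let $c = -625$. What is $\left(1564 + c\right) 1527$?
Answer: $1433853$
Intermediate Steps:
$\left(1564 + c\right) 1527 = \left(1564 - 625\right) 1527 = 939 \cdot 1527 = 1433853$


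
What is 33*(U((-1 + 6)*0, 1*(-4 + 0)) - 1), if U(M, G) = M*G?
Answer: -33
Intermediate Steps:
U(M, G) = G*M
33*(U((-1 + 6)*0, 1*(-4 + 0)) - 1) = 33*((1*(-4 + 0))*((-1 + 6)*0) - 1) = 33*((1*(-4))*(5*0) - 1) = 33*(-4*0 - 1) = 33*(0 - 1) = 33*(-1) = -33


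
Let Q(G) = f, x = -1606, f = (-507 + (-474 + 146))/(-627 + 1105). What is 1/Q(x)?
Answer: -478/835 ≈ -0.57246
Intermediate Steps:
f = -835/478 (f = (-507 - 328)/478 = -835*1/478 = -835/478 ≈ -1.7469)
Q(G) = -835/478
1/Q(x) = 1/(-835/478) = -478/835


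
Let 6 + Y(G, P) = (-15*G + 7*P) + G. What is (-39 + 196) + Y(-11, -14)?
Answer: 207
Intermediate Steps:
Y(G, P) = -6 - 14*G + 7*P (Y(G, P) = -6 + ((-15*G + 7*P) + G) = -6 + (-14*G + 7*P) = -6 - 14*G + 7*P)
(-39 + 196) + Y(-11, -14) = (-39 + 196) + (-6 - 14*(-11) + 7*(-14)) = 157 + (-6 + 154 - 98) = 157 + 50 = 207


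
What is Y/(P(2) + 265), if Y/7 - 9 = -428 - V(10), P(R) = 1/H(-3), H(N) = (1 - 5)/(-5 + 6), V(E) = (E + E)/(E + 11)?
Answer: -35276/3177 ≈ -11.104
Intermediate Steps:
V(E) = 2*E/(11 + E) (V(E) = (2*E)/(11 + E) = 2*E/(11 + E))
H(N) = -4 (H(N) = -4/1 = -4*1 = -4)
P(R) = -1/4 (P(R) = 1/(-4) = -1/4)
Y = -8819/3 (Y = 63 + 7*(-428 - 2*10/(11 + 10)) = 63 + 7*(-428 - 2*10/21) = 63 + 7*(-428 - 1*20/21) = 63 + 7*(-428 - 20/21) = 63 + 7*(-9008/21) = 63 - 9008/3 = -8819/3 ≈ -2939.7)
Y/(P(2) + 265) = -8819/(3*(-1/4 + 265)) = -8819/(3*1059/4) = -8819/3*4/1059 = -35276/3177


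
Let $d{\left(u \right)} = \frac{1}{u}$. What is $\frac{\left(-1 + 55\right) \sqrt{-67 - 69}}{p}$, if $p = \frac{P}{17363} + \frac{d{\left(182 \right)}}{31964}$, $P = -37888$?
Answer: $- \frac{10908901759392 i \sqrt{34}}{220411452461} \approx - 288.59 i$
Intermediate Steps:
$p = - \frac{220411452461}{101008349624}$ ($p = - \frac{37888}{17363} + \frac{1}{182 \cdot 31964} = \left(-37888\right) \frac{1}{17363} + \frac{1}{182} \cdot \frac{1}{31964} = - \frac{37888}{17363} + \frac{1}{5817448} = - \frac{220411452461}{101008349624} \approx -2.1821$)
$\frac{\left(-1 + 55\right) \sqrt{-67 - 69}}{p} = \frac{\left(-1 + 55\right) \sqrt{-67 - 69}}{- \frac{220411452461}{101008349624}} = 54 \sqrt{-136} \left(- \frac{101008349624}{220411452461}\right) = 54 \cdot 2 i \sqrt{34} \left(- \frac{101008349624}{220411452461}\right) = 108 i \sqrt{34} \left(- \frac{101008349624}{220411452461}\right) = - \frac{10908901759392 i \sqrt{34}}{220411452461}$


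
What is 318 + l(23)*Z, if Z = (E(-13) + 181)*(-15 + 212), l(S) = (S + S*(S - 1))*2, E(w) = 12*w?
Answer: 5210968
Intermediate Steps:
l(S) = 2*S + 2*S*(-1 + S) (l(S) = (S + S*(-1 + S))*2 = 2*S + 2*S*(-1 + S))
Z = 4925 (Z = (12*(-13) + 181)*(-15 + 212) = (-156 + 181)*197 = 25*197 = 4925)
318 + l(23)*Z = 318 + (2*23²)*4925 = 318 + (2*529)*4925 = 318 + 1058*4925 = 318 + 5210650 = 5210968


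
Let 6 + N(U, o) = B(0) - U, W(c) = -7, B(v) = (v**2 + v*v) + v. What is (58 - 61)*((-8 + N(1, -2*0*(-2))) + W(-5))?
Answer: 66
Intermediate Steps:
B(v) = v + 2*v**2 (B(v) = (v**2 + v**2) + v = 2*v**2 + v = v + 2*v**2)
N(U, o) = -6 - U (N(U, o) = -6 + (0*(1 + 2*0) - U) = -6 + (0*(1 + 0) - U) = -6 + (0*1 - U) = -6 + (0 - U) = -6 - U)
(58 - 61)*((-8 + N(1, -2*0*(-2))) + W(-5)) = (58 - 61)*((-8 + (-6 - 1*1)) - 7) = -3*((-8 + (-6 - 1)) - 7) = -3*((-8 - 7) - 7) = -3*(-15 - 7) = -3*(-22) = 66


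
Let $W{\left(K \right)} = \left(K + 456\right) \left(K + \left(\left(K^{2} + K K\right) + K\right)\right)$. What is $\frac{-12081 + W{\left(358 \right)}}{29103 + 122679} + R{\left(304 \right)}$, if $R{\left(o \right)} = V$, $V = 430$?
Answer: $\frac{274487995}{151782} \approx 1808.4$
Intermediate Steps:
$W{\left(K \right)} = \left(456 + K\right) \left(2 K + 2 K^{2}\right)$ ($W{\left(K \right)} = \left(456 + K\right) \left(K + \left(\left(K^{2} + K^{2}\right) + K\right)\right) = \left(456 + K\right) \left(K + \left(2 K^{2} + K\right)\right) = \left(456 + K\right) \left(K + \left(K + 2 K^{2}\right)\right) = \left(456 + K\right) \left(2 K + 2 K^{2}\right)$)
$R{\left(o \right)} = 430$
$\frac{-12081 + W{\left(358 \right)}}{29103 + 122679} + R{\left(304 \right)} = \frac{-12081 + 2 \cdot 358 \left(456 + 358^{2} + 457 \cdot 358\right)}{29103 + 122679} + 430 = \frac{-12081 + 2 \cdot 358 \left(456 + 128164 + 163606\right)}{151782} + 430 = \left(-12081 + 2 \cdot 358 \cdot 292226\right) \frac{1}{151782} + 430 = \left(-12081 + 209233816\right) \frac{1}{151782} + 430 = 209221735 \cdot \frac{1}{151782} + 430 = \frac{209221735}{151782} + 430 = \frac{274487995}{151782}$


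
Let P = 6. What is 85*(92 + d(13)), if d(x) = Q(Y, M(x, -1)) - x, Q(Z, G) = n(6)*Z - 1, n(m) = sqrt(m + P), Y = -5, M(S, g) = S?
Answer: 6630 - 850*sqrt(3) ≈ 5157.8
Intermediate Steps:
n(m) = sqrt(6 + m) (n(m) = sqrt(m + 6) = sqrt(6 + m))
Q(Z, G) = -1 + 2*Z*sqrt(3) (Q(Z, G) = sqrt(6 + 6)*Z - 1 = sqrt(12)*Z - 1 = (2*sqrt(3))*Z - 1 = 2*Z*sqrt(3) - 1 = -1 + 2*Z*sqrt(3))
d(x) = -1 - x - 10*sqrt(3) (d(x) = (-1 + 2*(-5)*sqrt(3)) - x = (-1 - 10*sqrt(3)) - x = -1 - x - 10*sqrt(3))
85*(92 + d(13)) = 85*(92 + (-1 - 1*13 - 10*sqrt(3))) = 85*(92 + (-1 - 13 - 10*sqrt(3))) = 85*(92 + (-14 - 10*sqrt(3))) = 85*(78 - 10*sqrt(3)) = 6630 - 850*sqrt(3)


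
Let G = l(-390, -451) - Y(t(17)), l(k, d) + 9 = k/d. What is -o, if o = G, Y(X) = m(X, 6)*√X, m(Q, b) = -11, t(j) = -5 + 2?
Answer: 3669/451 - 11*I*√3 ≈ 8.1353 - 19.053*I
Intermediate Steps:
t(j) = -3
l(k, d) = -9 + k/d
Y(X) = -11*√X
G = -3669/451 + 11*I*√3 (G = (-9 - 390/(-451)) - (-11)*√(-3) = (-9 - 390*(-1/451)) - (-11)*I*√3 = (-9 + 390/451) - (-11)*I*√3 = -3669/451 + 11*I*√3 ≈ -8.1353 + 19.053*I)
o = -3669/451 + 11*I*√3 ≈ -8.1353 + 19.053*I
-o = -(-3669/451 + 11*I*√3) = 3669/451 - 11*I*√3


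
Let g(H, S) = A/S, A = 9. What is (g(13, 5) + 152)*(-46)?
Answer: -35374/5 ≈ -7074.8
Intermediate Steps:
g(H, S) = 9/S
(g(13, 5) + 152)*(-46) = (9/5 + 152)*(-46) = (769/5)*(-46) = -35374/5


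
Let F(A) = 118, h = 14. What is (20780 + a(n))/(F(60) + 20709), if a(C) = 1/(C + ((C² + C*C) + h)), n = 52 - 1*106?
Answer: 120357761/120629984 ≈ 0.99774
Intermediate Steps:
n = -54 (n = 52 - 106 = -54)
a(C) = 1/(14 + C + 2*C²) (a(C) = 1/(C + ((C² + C*C) + 14)) = 1/(C + ((C² + C²) + 14)) = 1/(C + (2*C² + 14)) = 1/(C + (14 + 2*C²)) = 1/(14 + C + 2*C²))
(20780 + a(n))/(F(60) + 20709) = (20780 + 1/(14 - 54 + 2*(-54)²))/(118 + 20709) = (20780 + 1/(14 - 54 + 2*2916))/20827 = (20780 + 1/(14 - 54 + 5832))*(1/20827) = (20780 + 1/5792)*(1/20827) = (120357761/5792)*(1/20827) = 120357761/120629984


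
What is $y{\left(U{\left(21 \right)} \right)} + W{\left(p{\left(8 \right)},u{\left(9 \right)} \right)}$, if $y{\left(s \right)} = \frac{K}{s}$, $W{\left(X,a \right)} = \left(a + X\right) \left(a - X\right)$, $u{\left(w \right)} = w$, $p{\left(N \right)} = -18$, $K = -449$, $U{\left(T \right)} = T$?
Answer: $- \frac{5552}{21} \approx -264.38$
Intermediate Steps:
$W{\left(X,a \right)} = \left(X + a\right) \left(a - X\right)$
$y{\left(s \right)} = - \frac{449}{s}$
$y{\left(U{\left(21 \right)} \right)} + W{\left(p{\left(8 \right)},u{\left(9 \right)} \right)} = - \frac{449}{21} + \left(9^{2} - \left(-18\right)^{2}\right) = \left(-449\right) \frac{1}{21} + \left(81 - 324\right) = - \frac{449}{21} + \left(81 - 324\right) = - \frac{449}{21} - 243 = - \frac{5552}{21}$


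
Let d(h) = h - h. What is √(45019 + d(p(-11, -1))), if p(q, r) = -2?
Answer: √45019 ≈ 212.18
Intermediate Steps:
d(h) = 0
√(45019 + d(p(-11, -1))) = √(45019 + 0) = √45019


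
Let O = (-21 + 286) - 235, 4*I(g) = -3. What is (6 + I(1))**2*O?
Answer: 6615/8 ≈ 826.88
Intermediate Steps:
I(g) = -3/4 (I(g) = (1/4)*(-3) = -3/4)
O = 30 (O = 265 - 235 = 30)
(6 + I(1))**2*O = (6 - 3/4)**2*30 = (21/4)**2*30 = (441/16)*30 = 6615/8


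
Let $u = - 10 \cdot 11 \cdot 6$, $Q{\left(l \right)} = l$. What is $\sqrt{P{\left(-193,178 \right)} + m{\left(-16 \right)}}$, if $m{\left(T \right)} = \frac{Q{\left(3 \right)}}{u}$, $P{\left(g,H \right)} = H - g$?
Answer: $\frac{\sqrt{4489045}}{110} \approx 19.261$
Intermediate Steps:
$u = -660$ ($u = \left(-10\right) 66 = -660$)
$m{\left(T \right)} = - \frac{1}{220}$ ($m{\left(T \right)} = \frac{3}{-660} = 3 \left(- \frac{1}{660}\right) = - \frac{1}{220}$)
$\sqrt{P{\left(-193,178 \right)} + m{\left(-16 \right)}} = \sqrt{\left(178 - -193\right) - \frac{1}{220}} = \sqrt{\left(178 + 193\right) - \frac{1}{220}} = \sqrt{371 - \frac{1}{220}} = \sqrt{\frac{81619}{220}} = \frac{\sqrt{4489045}}{110}$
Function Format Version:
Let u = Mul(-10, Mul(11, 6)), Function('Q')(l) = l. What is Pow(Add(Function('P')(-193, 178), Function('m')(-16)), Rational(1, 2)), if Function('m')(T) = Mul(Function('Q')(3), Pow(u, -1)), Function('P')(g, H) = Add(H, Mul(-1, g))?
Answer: Mul(Rational(1, 110), Pow(4489045, Rational(1, 2))) ≈ 19.261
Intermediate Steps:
u = -660 (u = Mul(-10, 66) = -660)
Function('m')(T) = Rational(-1, 220) (Function('m')(T) = Mul(3, Pow(-660, -1)) = Mul(3, Rational(-1, 660)) = Rational(-1, 220))
Pow(Add(Function('P')(-193, 178), Function('m')(-16)), Rational(1, 2)) = Pow(Add(Add(178, Mul(-1, -193)), Rational(-1, 220)), Rational(1, 2)) = Pow(Add(Add(178, 193), Rational(-1, 220)), Rational(1, 2)) = Pow(Add(371, Rational(-1, 220)), Rational(1, 2)) = Pow(Rational(81619, 220), Rational(1, 2)) = Mul(Rational(1, 110), Pow(4489045, Rational(1, 2)))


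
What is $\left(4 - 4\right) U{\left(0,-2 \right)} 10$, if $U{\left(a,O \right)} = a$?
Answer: $0$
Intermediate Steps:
$\left(4 - 4\right) U{\left(0,-2 \right)} 10 = \left(4 - 4\right) 0 \cdot 10 = 0 \cdot 0 \cdot 10 = 0 \cdot 10 = 0$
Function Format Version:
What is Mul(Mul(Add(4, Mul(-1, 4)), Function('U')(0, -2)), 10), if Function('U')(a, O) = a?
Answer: 0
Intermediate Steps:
Mul(Mul(Add(4, Mul(-1, 4)), Function('U')(0, -2)), 10) = Mul(Mul(Add(4, Mul(-1, 4)), 0), 10) = Mul(Mul(Add(4, -4), 0), 10) = Mul(Mul(0, 0), 10) = Mul(0, 10) = 0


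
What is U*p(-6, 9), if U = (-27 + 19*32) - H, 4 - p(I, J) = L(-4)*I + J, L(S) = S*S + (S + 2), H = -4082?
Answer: 368377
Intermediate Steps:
L(S) = 2 + S + S**2 (L(S) = S**2 + (2 + S) = 2 + S + S**2)
p(I, J) = 4 - J - 14*I (p(I, J) = 4 - ((2 - 4 + (-4)**2)*I + J) = 4 - ((2 - 4 + 16)*I + J) = 4 - (14*I + J) = 4 - (J + 14*I) = 4 + (-J - 14*I) = 4 - J - 14*I)
U = 4663 (U = (-27 + 19*32) - 1*(-4082) = (-27 + 608) + 4082 = 581 + 4082 = 4663)
U*p(-6, 9) = 4663*(4 - 1*9 - 14*(-6)) = 4663*(4 - 9 + 84) = 4663*79 = 368377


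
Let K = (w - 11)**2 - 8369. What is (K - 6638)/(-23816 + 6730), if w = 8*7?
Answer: 6491/8543 ≈ 0.75980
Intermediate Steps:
w = 56
K = -6344 (K = (56 - 11)**2 - 8369 = 45**2 - 8369 = 2025 - 8369 = -6344)
(K - 6638)/(-23816 + 6730) = (-6344 - 6638)/(-23816 + 6730) = -12982/(-17086) = -12982*(-1/17086) = 6491/8543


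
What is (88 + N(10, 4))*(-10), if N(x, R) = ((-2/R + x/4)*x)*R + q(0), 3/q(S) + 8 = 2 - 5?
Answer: -18450/11 ≈ -1677.3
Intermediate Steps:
q(S) = -3/11 (q(S) = 3/(-8 + (2 - 5)) = 3/(-8 - 3) = 3/(-11) = 3*(-1/11) = -3/11)
N(x, R) = -3/11 + R*x*(-2/R + x/4) (N(x, R) = ((-2/R + x/4)*x)*R - 3/11 = (x*(-2/R + x/4))*R - 3/11 = R*x*(-2/R + x/4) - 3/11 = -3/11 + R*x*(-2/R + x/4))
(88 + N(10, 4))*(-10) = (88 + (-3/11 - 2*10 + (¼)*4*10²))*(-10) = (88 + (-3/11 - 20 + (¼)*4*100))*(-10) = (88 + (-3/11 - 20 + 100))*(-10) = (88 + 877/11)*(-10) = (1845/11)*(-10) = -18450/11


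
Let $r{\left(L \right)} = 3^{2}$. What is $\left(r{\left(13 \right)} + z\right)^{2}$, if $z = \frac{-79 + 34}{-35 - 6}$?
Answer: $\frac{171396}{1681} \approx 101.96$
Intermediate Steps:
$r{\left(L \right)} = 9$
$z = \frac{45}{41}$ ($z = - \frac{45}{-41} = \left(-45\right) \left(- \frac{1}{41}\right) = \frac{45}{41} \approx 1.0976$)
$\left(r{\left(13 \right)} + z\right)^{2} = \left(9 + \frac{45}{41}\right)^{2} = \left(\frac{414}{41}\right)^{2} = \frac{171396}{1681}$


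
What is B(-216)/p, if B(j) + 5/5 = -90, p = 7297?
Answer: -91/7297 ≈ -0.012471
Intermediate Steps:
B(j) = -91 (B(j) = -1 - 90 = -91)
B(-216)/p = -91/7297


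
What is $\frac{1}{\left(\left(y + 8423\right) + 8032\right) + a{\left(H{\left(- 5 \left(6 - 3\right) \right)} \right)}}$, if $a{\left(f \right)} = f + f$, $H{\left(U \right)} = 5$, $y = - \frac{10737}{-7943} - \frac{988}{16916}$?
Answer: $\frac{33590947}{553118387207} \approx 6.073 \cdot 10^{-5}$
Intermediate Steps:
$y = \frac{43444852}{33590947}$ ($y = \left(-10737\right) \left(- \frac{1}{7943}\right) - \frac{247}{4229} = \frac{10737}{7943} - \frac{247}{4229} = \frac{43444852}{33590947} \approx 1.2934$)
$a{\left(f \right)} = 2 f$
$\frac{1}{\left(\left(y + 8423\right) + 8032\right) + a{\left(H{\left(- 5 \left(6 - 3\right) \right)} \right)}} = \frac{1}{\left(\left(\frac{43444852}{33590947} + 8423\right) + 8032\right) + 2 \cdot 5} = \frac{1}{\left(\frac{282979991433}{33590947} + 8032\right) + 10} = \frac{1}{\frac{552782477737}{33590947} + 10} = \frac{1}{\frac{553118387207}{33590947}} = \frac{33590947}{553118387207}$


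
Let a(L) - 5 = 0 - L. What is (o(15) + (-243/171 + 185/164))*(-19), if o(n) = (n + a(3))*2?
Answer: -105031/164 ≈ -640.43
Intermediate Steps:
a(L) = 5 - L (a(L) = 5 + (0 - L) = 5 - L)
o(n) = 4 + 2*n (o(n) = (n + (5 - 1*3))*2 = (n + (5 - 3))*2 = (n + 2)*2 = (2 + n)*2 = 4 + 2*n)
(o(15) + (-243/171 + 185/164))*(-19) = ((4 + 2*15) + (-243/171 + 185/164))*(-19) = ((4 + 30) + (-243*1/171 + 185*(1/164)))*(-19) = (34 + (-27/19 + 185/164))*(-19) = (34 - 913/3116)*(-19) = (105031/3116)*(-19) = -105031/164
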